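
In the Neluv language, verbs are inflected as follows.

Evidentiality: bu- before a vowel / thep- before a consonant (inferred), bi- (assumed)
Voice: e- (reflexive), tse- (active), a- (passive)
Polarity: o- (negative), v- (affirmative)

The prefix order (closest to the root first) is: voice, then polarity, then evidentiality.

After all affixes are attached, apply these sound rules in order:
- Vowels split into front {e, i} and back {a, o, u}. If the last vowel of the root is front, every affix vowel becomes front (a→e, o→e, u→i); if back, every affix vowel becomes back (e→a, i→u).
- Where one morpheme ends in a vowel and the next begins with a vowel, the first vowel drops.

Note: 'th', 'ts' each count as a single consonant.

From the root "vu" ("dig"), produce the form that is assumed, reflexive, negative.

Attach voice reflexive e- → evu.
Attach polarity negative o- → oevu.
Attach evidentiality assumed bi- → bioevu.
Apply vowel harmony: bioevu → buoavu.
Apply vowel deletion: buoavu → bavu.

bavu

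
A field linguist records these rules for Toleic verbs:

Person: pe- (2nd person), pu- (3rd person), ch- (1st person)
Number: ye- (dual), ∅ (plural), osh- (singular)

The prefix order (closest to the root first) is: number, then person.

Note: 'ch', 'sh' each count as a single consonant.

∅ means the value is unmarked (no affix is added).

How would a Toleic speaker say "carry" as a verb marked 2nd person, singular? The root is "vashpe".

peoshvashpe

Attach number singular osh- → oshvashpe.
Attach person 2nd person pe- → peoshvashpe.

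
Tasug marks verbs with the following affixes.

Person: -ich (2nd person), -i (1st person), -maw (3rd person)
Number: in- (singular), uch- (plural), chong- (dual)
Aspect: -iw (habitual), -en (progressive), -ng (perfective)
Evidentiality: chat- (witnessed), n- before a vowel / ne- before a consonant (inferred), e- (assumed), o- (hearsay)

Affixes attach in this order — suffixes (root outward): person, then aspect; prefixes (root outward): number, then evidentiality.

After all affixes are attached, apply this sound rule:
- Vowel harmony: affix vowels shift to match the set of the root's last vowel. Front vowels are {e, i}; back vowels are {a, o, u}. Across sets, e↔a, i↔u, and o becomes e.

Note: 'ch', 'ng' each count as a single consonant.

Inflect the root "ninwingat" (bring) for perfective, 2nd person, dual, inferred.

nachongninwingatuchng

Attach person 2nd person -ich → ninwingatich.
Attach aspect perfective -ng → ninwingatichng.
Attach number dual chong- → chongninwingatichng.
Attach evidentiality inferred ne- (before consonant 'ch') → nechongninwingatichng.
Apply vowel harmony: nechongninwingatichng → nachongninwingatuchng.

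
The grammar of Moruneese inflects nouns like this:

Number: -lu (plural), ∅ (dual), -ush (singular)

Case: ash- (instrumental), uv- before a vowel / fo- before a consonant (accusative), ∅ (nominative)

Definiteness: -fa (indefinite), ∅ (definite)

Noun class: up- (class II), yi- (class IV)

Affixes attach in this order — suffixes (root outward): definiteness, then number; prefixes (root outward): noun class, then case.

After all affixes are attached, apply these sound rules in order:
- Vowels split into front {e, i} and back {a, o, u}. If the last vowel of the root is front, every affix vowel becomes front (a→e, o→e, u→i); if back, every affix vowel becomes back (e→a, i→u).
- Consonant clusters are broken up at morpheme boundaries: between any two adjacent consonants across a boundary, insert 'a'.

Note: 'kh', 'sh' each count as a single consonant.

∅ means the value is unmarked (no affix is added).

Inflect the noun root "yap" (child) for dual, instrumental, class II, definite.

Attach noun class class II up- → upyap.
Attach case instrumental ash- → ashupyap.
definiteness = definite: zero marking, form stays ashupyap.
number = dual: zero marking, form stays ashupyap.
Vowel harmony: no change.
Apply epenthesis: ashupyap → ashupayap.

ashupayap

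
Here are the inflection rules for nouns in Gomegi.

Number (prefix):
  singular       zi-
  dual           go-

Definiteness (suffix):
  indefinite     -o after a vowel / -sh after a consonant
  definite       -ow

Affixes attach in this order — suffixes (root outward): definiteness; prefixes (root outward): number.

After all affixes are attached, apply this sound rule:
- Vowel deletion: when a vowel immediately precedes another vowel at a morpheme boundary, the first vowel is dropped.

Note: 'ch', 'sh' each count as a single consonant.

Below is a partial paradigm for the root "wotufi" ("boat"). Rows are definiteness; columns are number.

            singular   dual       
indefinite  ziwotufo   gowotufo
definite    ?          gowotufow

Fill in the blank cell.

Attach number singular zi- → ziwotufi.
Attach definiteness definite -ow → ziwotufiow.
Apply vowel deletion: ziwotufiow → ziwotufow.

ziwotufow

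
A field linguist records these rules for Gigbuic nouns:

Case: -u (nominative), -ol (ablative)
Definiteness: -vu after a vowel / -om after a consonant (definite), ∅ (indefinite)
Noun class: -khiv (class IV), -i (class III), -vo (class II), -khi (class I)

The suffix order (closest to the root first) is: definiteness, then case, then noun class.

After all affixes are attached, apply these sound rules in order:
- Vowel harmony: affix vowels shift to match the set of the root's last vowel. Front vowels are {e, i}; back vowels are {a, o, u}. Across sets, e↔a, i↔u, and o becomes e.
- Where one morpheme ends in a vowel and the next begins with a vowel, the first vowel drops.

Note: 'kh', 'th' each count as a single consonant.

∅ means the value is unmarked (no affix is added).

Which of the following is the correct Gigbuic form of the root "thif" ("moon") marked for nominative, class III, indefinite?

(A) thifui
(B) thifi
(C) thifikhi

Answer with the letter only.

definiteness = indefinite: zero marking, form stays thif.
Attach case nominative -u → thifu.
Attach noun class class III -i → thifui.
Apply vowel harmony: thifui → thifii.
Apply vowel deletion: thifii → thifi.
So the correct form is thifi, option (B).
(C) thifikhi is wrong: it uses class I instead of class III for noun class.
(A) thifui is wrong: it fails to apply the sound rule(s).

B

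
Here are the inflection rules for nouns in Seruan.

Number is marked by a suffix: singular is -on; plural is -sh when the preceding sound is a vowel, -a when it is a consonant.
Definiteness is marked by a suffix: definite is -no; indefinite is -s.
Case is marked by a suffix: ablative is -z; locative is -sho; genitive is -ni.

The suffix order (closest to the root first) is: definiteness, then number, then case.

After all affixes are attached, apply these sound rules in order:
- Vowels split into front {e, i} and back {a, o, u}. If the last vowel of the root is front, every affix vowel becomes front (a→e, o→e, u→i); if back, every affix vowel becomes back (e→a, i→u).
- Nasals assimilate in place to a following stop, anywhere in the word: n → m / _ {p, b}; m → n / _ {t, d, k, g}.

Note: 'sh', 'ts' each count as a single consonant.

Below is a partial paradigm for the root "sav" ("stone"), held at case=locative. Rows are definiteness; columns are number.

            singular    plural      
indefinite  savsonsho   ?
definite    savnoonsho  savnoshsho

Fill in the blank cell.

savsasho

Attach definiteness indefinite -s → savs.
Attach number plural -a (after consonant 's') → savsa.
Attach case locative -sho → savsasho.
Vowel harmony: no change.
Nasal assimilation: no change.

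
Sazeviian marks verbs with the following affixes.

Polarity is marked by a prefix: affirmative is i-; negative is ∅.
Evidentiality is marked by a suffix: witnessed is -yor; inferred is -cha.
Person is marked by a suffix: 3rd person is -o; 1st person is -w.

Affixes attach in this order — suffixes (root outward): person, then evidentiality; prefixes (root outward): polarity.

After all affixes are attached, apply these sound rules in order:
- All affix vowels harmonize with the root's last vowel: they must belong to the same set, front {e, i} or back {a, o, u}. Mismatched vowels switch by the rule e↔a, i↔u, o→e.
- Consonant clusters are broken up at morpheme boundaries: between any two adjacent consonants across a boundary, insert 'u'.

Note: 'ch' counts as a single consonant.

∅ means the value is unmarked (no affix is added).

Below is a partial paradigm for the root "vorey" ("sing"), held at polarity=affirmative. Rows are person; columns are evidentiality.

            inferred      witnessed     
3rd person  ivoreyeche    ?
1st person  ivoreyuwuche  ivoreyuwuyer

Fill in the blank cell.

ivoreyeyer

Attach person 3rd person -o → voreyo.
Attach evidentiality witnessed -yor → voreyoyor.
Attach polarity affirmative i- → ivoreyoyor.
Apply vowel harmony: ivoreyoyor → ivoreyeyer.
Epenthesis: no change.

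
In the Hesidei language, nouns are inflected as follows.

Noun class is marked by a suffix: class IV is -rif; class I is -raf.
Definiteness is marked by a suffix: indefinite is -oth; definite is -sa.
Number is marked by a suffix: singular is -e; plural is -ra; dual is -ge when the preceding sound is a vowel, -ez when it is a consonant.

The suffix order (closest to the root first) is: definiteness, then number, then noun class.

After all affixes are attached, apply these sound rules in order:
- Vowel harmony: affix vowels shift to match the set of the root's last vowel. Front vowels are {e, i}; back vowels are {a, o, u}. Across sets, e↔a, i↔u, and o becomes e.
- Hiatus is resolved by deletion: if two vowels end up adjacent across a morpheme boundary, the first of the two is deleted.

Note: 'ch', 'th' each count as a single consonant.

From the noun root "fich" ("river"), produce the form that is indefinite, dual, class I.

Attach definiteness indefinite -oth → fichoth.
Attach number dual -ez (after consonant 'th') → fichothez.
Attach noun class class I -raf → fichothezraf.
Apply vowel harmony: fichothezraf → fichethezref.
Vowel deletion: no change.

fichethezref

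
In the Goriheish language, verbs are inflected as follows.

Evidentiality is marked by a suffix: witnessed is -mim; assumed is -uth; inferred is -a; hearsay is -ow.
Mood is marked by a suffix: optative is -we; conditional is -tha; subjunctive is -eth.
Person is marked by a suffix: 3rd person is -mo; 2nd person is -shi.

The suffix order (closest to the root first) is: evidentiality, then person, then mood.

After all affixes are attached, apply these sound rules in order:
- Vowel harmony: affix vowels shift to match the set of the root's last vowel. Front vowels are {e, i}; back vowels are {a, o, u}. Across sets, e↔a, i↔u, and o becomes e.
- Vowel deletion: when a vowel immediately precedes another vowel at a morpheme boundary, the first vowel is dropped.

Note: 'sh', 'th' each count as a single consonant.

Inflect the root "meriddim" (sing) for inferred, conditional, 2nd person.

meriddimeshithe

Attach evidentiality inferred -a → meriddima.
Attach person 2nd person -shi → meriddimashi.
Attach mood conditional -tha → meriddimashitha.
Apply vowel harmony: meriddimashitha → meriddimeshithe.
Vowel deletion: no change.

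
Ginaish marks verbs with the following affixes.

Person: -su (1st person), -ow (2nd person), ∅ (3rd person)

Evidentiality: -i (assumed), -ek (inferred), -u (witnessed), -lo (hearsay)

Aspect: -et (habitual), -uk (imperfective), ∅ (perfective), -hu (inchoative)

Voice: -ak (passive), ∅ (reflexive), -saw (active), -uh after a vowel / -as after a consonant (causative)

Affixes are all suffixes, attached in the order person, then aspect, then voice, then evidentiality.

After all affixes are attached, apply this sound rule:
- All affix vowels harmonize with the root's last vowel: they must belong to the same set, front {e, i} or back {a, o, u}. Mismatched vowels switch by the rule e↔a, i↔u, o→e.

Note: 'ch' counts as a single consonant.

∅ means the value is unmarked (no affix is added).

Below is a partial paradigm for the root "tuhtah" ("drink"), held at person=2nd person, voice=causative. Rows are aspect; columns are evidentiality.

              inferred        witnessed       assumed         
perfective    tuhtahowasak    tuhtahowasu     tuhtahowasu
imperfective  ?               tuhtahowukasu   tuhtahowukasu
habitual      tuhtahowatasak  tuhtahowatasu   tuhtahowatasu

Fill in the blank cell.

Attach person 2nd person -ow → tuhtahow.
Attach aspect imperfective -uk → tuhtahowuk.
Attach voice causative -as (after consonant 'k') → tuhtahowukas.
Attach evidentiality inferred -ek → tuhtahowukasek.
Apply vowel harmony: tuhtahowukasek → tuhtahowukasak.

tuhtahowukasak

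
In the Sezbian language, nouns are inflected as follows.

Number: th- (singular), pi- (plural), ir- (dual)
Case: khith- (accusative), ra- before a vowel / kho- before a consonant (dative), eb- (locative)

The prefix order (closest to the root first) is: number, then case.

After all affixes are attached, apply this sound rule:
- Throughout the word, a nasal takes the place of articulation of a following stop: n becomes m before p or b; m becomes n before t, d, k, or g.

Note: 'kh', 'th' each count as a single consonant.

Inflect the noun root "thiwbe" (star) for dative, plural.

Attach number plural pi- → pithiwbe.
Attach case dative kho- (before consonant 'p') → khopithiwbe.
Nasal assimilation: no change.

khopithiwbe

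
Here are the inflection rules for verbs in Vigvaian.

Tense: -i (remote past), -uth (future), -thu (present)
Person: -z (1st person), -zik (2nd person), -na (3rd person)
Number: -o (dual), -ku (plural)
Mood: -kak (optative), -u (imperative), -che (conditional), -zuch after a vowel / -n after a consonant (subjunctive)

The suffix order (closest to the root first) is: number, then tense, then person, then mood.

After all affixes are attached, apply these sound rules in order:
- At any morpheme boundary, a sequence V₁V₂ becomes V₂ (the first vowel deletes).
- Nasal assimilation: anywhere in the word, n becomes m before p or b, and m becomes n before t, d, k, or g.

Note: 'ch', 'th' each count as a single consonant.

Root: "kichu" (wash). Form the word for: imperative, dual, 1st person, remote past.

Attach number dual -o → kichuo.
Attach tense remote past -i → kichuoi.
Attach person 1st person -z → kichuoiz.
Attach mood imperative -u → kichuoizu.
Apply vowel deletion: kichuoizu → kichizu.
Nasal assimilation: no change.

kichizu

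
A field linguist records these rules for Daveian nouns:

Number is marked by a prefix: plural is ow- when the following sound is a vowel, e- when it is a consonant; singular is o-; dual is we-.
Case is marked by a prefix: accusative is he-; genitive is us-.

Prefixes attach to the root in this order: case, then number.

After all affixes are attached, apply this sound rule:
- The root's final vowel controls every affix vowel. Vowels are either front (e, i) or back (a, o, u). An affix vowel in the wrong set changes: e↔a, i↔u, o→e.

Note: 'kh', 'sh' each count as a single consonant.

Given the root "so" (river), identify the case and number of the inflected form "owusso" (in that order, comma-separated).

Segment: ow-us-so.
case: us- → genitive.
number: ow/e- → plural.

genitive, plural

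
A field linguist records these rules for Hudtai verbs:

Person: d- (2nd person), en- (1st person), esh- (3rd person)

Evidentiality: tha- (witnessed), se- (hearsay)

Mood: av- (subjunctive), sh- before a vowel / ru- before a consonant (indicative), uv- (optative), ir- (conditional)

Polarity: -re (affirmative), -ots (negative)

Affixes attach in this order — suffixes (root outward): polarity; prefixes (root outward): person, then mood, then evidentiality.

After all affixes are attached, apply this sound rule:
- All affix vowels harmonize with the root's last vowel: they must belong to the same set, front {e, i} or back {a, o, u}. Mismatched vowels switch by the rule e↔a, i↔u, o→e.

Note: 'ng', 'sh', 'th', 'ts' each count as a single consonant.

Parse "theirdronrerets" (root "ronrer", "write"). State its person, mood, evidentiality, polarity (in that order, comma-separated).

Segment: tha-ir-d-ronrer-ots.
person: d- → 2nd person.
mood: ir- → conditional.
evidentiality: tha- → witnessed.
polarity: -ots → negative.

2nd person, conditional, witnessed, negative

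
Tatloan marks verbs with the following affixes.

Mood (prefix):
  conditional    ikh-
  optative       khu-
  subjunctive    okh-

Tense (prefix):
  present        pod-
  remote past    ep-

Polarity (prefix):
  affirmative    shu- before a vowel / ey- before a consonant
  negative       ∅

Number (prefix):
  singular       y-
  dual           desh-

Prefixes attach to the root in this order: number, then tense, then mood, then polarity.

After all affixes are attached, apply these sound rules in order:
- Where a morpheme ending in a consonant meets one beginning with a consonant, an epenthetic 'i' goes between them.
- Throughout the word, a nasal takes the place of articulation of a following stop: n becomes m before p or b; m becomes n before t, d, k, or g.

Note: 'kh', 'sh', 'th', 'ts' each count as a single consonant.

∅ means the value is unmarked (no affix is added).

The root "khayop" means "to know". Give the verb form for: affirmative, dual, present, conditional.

shuikhipodideshikhayop

Attach number dual desh- → deshkhayop.
Attach tense present pod- → poddeshkhayop.
Attach mood conditional ikh- → ikhpoddeshkhayop.
Attach polarity affirmative shu- (before vowel 'i') → shuikhpoddeshkhayop.
Apply epenthesis: shuikhpoddeshkhayop → shuikhipodideshikhayop.
Nasal assimilation: no change.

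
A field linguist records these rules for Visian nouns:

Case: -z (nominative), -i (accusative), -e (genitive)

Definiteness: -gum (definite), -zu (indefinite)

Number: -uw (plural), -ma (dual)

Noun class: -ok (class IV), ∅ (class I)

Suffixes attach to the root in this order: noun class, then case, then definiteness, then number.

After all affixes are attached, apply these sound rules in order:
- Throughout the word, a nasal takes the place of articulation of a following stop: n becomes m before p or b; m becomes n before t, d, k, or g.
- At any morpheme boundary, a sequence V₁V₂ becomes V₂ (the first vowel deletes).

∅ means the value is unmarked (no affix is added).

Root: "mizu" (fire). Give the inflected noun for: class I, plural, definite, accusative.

mizigumuw

noun class = class I: zero marking, form stays mizu.
Attach case accusative -i → mizui.
Attach definiteness definite -gum → mizuigum.
Attach number plural -uw → mizuigumuw.
Nasal assimilation: no change.
Apply vowel deletion: mizuigumuw → mizigumuw.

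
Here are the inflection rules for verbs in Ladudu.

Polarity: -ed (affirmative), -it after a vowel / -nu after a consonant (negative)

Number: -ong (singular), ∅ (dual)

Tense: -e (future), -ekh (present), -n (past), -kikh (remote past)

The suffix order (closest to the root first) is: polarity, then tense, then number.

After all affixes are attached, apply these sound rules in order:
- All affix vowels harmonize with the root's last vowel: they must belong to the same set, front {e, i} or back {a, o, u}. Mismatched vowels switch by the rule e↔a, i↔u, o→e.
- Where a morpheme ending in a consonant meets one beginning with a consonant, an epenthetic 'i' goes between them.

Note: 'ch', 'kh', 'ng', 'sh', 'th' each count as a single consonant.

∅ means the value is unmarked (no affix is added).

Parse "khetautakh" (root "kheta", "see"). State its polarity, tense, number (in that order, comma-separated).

Segment: kheta-it-ekh.
polarity: -it/nu → negative.
tense: -ekh → present.
number: ∅ → dual.

negative, present, dual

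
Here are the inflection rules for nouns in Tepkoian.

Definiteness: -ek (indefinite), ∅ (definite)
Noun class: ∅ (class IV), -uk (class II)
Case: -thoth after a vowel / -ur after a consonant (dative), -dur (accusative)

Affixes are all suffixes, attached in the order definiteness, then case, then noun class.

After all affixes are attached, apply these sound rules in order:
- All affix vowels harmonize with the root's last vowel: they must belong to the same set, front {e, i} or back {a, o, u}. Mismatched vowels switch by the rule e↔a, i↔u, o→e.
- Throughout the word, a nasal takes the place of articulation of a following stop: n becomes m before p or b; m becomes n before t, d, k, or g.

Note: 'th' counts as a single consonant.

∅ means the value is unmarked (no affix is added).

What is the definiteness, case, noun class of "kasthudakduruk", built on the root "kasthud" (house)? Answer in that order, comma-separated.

Segment: kasthud-ek-dur-uk.
definiteness: -ek → indefinite.
case: -dur → accusative.
noun class: -uk → class II.

indefinite, accusative, class II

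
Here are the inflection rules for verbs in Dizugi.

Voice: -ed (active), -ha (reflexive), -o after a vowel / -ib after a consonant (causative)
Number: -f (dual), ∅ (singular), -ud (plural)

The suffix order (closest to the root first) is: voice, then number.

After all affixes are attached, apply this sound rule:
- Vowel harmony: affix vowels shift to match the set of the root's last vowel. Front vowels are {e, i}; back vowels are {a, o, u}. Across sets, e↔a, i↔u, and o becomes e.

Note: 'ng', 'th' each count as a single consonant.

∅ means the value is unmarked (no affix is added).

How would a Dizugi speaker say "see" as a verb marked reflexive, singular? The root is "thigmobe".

thigmobehe

Attach voice reflexive -ha → thigmobeha.
number = singular: zero marking, form stays thigmobeha.
Apply vowel harmony: thigmobeha → thigmobehe.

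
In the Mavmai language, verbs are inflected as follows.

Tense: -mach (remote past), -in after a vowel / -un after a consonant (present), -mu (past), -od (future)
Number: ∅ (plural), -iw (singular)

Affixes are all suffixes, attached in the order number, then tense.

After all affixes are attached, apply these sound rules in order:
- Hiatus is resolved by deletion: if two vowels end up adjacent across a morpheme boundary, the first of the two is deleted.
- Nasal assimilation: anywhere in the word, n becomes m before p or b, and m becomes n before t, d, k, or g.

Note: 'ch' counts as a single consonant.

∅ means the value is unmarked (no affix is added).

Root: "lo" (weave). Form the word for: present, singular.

liwun

Attach number singular -iw → loiw.
Attach tense present -un (after consonant 'w') → loiwun.
Apply vowel deletion: loiwun → liwun.
Nasal assimilation: no change.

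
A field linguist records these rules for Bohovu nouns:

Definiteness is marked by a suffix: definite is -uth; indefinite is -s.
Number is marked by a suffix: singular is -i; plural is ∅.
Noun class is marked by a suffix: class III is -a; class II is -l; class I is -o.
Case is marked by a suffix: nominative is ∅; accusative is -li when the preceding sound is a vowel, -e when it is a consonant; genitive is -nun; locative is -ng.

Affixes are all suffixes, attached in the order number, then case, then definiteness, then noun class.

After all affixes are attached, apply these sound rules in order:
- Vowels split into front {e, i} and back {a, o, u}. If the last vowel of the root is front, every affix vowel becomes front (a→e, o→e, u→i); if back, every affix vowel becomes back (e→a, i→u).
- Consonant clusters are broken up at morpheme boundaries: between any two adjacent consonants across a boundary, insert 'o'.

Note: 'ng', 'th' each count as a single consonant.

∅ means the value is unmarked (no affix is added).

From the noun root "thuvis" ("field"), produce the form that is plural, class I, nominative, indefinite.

thuvisose

number = plural: zero marking, form stays thuvis.
case = nominative: zero marking, form stays thuvis.
Attach definiteness indefinite -s → thuviss.
Attach noun class class I -o → thuvisso.
Apply vowel harmony: thuvisso → thuvisse.
Apply epenthesis: thuvisse → thuvisose.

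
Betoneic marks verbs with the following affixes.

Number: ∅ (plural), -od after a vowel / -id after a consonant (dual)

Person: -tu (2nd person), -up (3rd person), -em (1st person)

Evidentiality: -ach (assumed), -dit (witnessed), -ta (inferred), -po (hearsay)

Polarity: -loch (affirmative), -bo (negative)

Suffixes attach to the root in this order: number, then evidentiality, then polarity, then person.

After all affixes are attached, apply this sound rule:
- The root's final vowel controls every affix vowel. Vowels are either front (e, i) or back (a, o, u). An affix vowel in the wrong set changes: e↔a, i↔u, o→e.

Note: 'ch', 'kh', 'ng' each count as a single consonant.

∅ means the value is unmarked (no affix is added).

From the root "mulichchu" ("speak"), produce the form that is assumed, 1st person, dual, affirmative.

Attach number dual -od (after vowel 'u') → mulichchuod.
Attach evidentiality assumed -ach → mulichchuodach.
Attach polarity affirmative -loch → mulichchuodachloch.
Attach person 1st person -em → mulichchuodachlochem.
Apply vowel harmony: mulichchuodachlochem → mulichchuodachlocham.

mulichchuodachlocham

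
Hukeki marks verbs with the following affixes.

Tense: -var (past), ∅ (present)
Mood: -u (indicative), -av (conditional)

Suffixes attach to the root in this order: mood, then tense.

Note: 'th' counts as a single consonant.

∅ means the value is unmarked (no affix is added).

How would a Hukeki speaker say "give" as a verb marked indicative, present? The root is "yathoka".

yathokau

Attach mood indicative -u → yathokau.
tense = present: zero marking, form stays yathokau.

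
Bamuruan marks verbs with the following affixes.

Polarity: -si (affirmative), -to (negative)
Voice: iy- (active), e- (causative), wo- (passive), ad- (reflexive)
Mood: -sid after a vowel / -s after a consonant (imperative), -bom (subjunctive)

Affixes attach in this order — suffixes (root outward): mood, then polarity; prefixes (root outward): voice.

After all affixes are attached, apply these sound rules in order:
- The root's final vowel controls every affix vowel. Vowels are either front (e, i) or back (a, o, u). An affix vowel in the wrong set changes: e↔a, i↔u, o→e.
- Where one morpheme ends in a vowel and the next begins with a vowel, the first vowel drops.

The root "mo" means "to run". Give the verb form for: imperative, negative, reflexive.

admosudto

Attach mood imperative -sid (after vowel 'o') → mosid.
Attach voice reflexive ad- → admosid.
Attach polarity negative -to → admosidto.
Apply vowel harmony: admosidto → admosudto.
Vowel deletion: no change.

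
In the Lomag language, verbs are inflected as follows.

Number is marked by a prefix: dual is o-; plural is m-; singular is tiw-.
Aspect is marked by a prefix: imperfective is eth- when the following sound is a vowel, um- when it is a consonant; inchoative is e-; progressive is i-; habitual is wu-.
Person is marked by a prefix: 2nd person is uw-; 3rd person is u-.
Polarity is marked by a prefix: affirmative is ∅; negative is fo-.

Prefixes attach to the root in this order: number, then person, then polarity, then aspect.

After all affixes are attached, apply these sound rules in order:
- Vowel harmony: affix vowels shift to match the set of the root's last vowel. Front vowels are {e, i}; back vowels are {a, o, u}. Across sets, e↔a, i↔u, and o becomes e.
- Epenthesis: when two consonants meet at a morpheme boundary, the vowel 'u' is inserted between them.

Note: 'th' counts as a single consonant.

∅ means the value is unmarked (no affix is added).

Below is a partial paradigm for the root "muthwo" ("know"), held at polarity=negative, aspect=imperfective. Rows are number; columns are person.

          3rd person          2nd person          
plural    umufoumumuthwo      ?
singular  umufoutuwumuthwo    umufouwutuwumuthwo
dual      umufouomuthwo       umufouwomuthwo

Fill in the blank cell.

umufouwumumuthwo

Attach number plural m- → mmuthwo.
Attach person 2nd person uw- → uwmmuthwo.
Attach polarity negative fo- → fouwmmuthwo.
Attach aspect imperfective um- (before consonant 'f') → umfouwmmuthwo.
Vowel harmony: no change.
Apply epenthesis: umfouwmmuthwo → umufouwumumuthwo.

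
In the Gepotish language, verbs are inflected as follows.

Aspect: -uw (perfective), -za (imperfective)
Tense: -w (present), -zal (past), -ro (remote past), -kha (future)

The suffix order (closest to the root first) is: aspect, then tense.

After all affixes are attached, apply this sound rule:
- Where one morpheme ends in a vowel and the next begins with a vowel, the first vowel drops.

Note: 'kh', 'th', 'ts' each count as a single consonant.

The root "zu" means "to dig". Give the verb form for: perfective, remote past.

Attach aspect perfective -uw → zuuw.
Attach tense remote past -ro → zuuwro.
Apply vowel deletion: zuuwro → zuwro.

zuwro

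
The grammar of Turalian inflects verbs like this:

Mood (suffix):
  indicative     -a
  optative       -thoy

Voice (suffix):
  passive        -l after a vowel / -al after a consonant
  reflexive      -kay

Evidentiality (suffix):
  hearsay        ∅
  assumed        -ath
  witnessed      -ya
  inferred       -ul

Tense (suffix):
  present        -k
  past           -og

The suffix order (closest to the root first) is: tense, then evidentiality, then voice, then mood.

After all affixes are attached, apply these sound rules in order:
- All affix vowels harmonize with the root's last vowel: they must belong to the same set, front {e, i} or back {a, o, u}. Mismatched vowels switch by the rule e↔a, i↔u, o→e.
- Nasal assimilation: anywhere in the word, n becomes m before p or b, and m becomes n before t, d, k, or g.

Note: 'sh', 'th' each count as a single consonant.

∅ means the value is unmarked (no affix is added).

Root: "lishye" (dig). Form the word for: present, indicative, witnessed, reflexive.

Attach tense present -k → lishyek.
Attach evidentiality witnessed -ya → lishyekya.
Attach voice reflexive -kay → lishyekyakay.
Attach mood indicative -a → lishyekyakaya.
Apply vowel harmony: lishyekyakaya → lishyekyekeye.
Nasal assimilation: no change.

lishyekyekeye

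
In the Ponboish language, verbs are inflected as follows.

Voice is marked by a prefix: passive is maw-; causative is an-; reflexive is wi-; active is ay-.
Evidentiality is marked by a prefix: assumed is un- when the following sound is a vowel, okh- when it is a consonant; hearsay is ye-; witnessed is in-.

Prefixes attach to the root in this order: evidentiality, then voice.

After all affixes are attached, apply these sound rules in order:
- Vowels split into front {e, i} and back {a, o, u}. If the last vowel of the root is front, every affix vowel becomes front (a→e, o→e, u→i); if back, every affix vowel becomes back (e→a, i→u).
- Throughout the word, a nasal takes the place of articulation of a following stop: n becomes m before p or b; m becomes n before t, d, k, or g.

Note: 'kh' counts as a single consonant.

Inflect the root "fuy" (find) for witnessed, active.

Attach evidentiality witnessed in- → infuy.
Attach voice active ay- → ayinfuy.
Apply vowel harmony: ayinfuy → ayunfuy.
Nasal assimilation: no change.

ayunfuy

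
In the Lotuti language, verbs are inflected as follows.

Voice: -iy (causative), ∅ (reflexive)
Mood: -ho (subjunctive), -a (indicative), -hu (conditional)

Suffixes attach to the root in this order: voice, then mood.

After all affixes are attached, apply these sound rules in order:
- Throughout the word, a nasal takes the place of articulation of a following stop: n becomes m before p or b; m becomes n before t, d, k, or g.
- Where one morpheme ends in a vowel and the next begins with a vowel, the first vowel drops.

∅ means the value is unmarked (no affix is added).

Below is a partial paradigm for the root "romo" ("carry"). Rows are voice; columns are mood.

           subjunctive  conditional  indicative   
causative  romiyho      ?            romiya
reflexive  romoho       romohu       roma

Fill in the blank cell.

romiyhu

Attach voice causative -iy → romoiy.
Attach mood conditional -hu → romoiyhu.
Nasal assimilation: no change.
Apply vowel deletion: romoiyhu → romiyhu.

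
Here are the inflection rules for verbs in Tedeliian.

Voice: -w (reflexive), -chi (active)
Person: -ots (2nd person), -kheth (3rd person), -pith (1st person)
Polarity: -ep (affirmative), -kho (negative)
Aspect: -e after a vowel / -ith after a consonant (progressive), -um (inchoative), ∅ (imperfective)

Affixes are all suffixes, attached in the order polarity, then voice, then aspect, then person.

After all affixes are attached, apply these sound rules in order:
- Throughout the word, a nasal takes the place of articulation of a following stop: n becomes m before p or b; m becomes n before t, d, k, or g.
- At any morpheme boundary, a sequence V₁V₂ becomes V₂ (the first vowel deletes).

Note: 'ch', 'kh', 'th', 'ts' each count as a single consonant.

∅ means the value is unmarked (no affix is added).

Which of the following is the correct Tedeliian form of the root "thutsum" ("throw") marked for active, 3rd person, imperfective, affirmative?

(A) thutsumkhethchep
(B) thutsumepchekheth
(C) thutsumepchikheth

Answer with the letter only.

C

Attach polarity affirmative -ep → thutsumep.
Attach voice active -chi → thutsumepchi.
aspect = imperfective: zero marking, form stays thutsumepchi.
Attach person 3rd person -kheth → thutsumepchikheth.
Nasal assimilation: no change.
Vowel deletion: no change.
So the correct form is thutsumepchikheth, option (C).
(B) thutsumepchekheth is wrong: it uses progressive instead of imperfective for aspect.
(A) thutsumkhethchep is wrong: it has the affixes in the wrong order.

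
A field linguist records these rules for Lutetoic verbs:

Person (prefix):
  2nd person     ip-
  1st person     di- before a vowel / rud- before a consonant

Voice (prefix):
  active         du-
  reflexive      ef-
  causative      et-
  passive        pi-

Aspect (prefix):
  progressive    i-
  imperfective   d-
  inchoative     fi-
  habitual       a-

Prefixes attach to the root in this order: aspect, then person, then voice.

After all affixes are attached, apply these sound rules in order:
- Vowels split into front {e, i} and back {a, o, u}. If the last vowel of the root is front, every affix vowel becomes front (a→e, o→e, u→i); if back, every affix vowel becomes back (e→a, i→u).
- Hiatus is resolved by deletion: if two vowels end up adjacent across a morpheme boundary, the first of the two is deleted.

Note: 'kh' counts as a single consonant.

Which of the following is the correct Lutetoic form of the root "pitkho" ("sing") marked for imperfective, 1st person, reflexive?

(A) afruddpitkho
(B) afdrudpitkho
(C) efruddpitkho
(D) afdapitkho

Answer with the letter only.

Attach aspect imperfective d- → dpitkho.
Attach person 1st person rud- (before consonant 'd') → ruddpitkho.
Attach voice reflexive ef- → efruddpitkho.
Apply vowel harmony: efruddpitkho → afruddpitkho.
Vowel deletion: no change.
So the correct form is afruddpitkho, option (A).
(D) afdapitkho is wrong: it uses habitual instead of imperfective for aspect.
(B) afdrudpitkho is wrong: it has the affixes in the wrong order.
(C) efruddpitkho is wrong: it fails to apply the sound rule(s).

A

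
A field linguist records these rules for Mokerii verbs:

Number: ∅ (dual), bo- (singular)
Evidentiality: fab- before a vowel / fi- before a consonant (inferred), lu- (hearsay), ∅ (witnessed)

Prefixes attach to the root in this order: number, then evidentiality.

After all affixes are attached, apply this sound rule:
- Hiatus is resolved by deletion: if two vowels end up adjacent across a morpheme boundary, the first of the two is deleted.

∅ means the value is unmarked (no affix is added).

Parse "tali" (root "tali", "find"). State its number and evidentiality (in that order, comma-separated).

dual, witnessed

Segment: tali.
number: ∅ → dual.
evidentiality: ∅ → witnessed.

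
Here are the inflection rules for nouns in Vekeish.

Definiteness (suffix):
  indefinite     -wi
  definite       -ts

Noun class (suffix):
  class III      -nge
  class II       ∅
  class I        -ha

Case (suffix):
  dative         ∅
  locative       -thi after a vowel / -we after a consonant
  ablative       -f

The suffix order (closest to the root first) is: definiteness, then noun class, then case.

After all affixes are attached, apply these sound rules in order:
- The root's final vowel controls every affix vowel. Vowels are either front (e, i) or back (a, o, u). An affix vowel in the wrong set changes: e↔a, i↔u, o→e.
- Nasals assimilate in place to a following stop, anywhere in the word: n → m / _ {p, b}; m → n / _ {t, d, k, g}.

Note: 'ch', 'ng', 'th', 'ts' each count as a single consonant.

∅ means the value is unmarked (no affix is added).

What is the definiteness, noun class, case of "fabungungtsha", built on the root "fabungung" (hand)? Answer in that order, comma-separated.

Segment: fabungung-ts-ha.
definiteness: -ts → definite.
noun class: -ha → class I.
case: ∅ → dative.

definite, class I, dative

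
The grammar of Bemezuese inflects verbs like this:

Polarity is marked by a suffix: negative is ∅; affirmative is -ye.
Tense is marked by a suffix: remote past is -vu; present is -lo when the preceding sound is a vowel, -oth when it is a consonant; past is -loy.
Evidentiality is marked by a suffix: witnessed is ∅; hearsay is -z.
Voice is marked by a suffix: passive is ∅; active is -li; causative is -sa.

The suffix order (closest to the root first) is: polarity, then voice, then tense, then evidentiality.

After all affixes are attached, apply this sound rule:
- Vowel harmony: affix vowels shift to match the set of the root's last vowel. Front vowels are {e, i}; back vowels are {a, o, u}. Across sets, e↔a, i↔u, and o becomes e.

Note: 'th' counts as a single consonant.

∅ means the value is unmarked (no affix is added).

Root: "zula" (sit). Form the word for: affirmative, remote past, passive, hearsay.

zulayavuz

Attach polarity affirmative -ye → zulaye.
voice = passive: zero marking, form stays zulaye.
Attach tense remote past -vu → zulayevu.
Attach evidentiality hearsay -z → zulayevuz.
Apply vowel harmony: zulayevuz → zulayavuz.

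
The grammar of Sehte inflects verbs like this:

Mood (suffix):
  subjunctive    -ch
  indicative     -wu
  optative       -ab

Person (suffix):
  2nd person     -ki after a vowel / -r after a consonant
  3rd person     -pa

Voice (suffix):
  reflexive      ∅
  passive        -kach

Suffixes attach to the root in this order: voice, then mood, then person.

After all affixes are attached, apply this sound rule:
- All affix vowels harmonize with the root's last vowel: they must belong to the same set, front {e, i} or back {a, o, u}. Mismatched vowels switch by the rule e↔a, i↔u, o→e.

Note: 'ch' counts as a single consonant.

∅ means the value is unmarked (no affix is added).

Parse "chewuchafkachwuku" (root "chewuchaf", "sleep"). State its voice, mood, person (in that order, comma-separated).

Segment: chewuchaf-kach-wu-ki.
voice: -kach → passive.
mood: -wu → indicative.
person: -ki/r → 2nd person.

passive, indicative, 2nd person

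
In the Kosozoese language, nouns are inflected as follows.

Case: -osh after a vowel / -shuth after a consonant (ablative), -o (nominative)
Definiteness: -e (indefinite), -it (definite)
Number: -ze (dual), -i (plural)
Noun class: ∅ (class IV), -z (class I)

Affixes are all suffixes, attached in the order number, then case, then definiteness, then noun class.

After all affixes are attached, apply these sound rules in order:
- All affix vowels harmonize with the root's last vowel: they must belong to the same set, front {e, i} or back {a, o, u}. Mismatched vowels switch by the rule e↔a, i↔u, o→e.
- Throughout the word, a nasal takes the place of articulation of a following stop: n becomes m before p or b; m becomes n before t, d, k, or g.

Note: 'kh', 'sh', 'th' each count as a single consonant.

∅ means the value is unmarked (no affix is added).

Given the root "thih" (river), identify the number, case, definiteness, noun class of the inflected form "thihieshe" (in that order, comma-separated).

Segment: thih-i-osh-e.
number: -i → plural.
case: -osh/shuth → ablative.
definiteness: -e → indefinite.
noun class: ∅ → class IV.

plural, ablative, indefinite, class IV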